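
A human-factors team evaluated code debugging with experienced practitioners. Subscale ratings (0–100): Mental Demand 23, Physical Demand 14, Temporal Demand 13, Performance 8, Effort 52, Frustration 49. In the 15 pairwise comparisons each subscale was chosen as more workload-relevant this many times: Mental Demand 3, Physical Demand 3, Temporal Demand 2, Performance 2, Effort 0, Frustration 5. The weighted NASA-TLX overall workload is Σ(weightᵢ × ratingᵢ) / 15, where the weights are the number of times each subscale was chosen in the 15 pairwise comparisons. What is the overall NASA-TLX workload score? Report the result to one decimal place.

The tallies are the weights (they sum to 15).
Weighted sum = 3·23 + 3·14 + 2·13 + 2·8 + 0·52 + 5·49
            = 69 + 42 + 26 + 16 + 0 + 245 = 398.
Overall workload = 398 / 15 = 26.5333 ≈ 26.5.

26.5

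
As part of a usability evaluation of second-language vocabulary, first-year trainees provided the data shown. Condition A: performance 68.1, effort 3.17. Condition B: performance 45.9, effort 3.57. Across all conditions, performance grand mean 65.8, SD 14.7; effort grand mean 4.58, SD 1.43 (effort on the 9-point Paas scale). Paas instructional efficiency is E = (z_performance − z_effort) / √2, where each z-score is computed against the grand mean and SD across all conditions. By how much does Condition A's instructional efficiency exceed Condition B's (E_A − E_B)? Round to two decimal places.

1.27

Condition A: z_P = (68.1 − 65.8)/14.7 = 0.1565; z_E = (3.17 − 4.58)/1.43 = -0.9860; E_A = (0.1565 − (-0.9860))/√2 = 0.8079.
Condition B: z_P = (45.9 − 65.8)/14.7 = -1.3537; z_E = (3.57 − 4.58)/1.43 = -0.7063; E_B = (-1.3537 − (-0.7063))/√2 = -0.4578.
E_A − E_B = 0.8079 − (-0.4578) = 1.2657 ≈ 1.27.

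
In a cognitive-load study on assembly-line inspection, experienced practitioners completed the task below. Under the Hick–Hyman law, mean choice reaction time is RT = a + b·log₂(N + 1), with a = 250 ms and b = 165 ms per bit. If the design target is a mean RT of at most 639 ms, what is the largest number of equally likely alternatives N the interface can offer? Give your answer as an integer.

4

Set 250 + 165·log₂(N + 1) ≤ 639.
log₂(N + 1) ≤ (639 − 250) / 165 = 2.3576.
N + 1 ≤ 2^2.3576 = 5.1252.
N ≤ 4.1252, so the largest integer N is 4.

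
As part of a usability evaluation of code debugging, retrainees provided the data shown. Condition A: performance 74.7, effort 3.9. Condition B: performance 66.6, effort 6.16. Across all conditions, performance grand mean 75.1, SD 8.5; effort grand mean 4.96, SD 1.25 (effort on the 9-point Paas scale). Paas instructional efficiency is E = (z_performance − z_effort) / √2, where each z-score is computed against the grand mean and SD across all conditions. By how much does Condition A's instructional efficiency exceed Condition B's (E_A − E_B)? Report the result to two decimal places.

1.95

Condition A: z_P = (74.7 − 75.1)/8.5 = -0.0471; z_E = (3.9 − 4.96)/1.25 = -0.8480; E_A = (-0.0471 − (-0.8480))/√2 = 0.5663.
Condition B: z_P = (66.6 − 75.1)/8.5 = -1.0000; z_E = (6.16 − 4.96)/1.25 = 0.9600; E_B = (-1.0000 − 0.9600)/√2 = -1.3859.
E_A − E_B = 0.5663 − (-1.3859) = 1.9522 ≈ 1.95.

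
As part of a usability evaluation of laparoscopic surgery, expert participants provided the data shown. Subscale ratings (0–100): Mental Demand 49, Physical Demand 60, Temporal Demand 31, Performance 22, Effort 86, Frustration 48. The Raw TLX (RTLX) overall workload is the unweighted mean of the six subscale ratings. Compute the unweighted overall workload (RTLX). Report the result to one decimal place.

49.3

Sum of ratings = 49 + 60 + 31 + 22 + 86 + 48 = 296.
RTLX = 296 / 6 = 49.3333 ≈ 49.3.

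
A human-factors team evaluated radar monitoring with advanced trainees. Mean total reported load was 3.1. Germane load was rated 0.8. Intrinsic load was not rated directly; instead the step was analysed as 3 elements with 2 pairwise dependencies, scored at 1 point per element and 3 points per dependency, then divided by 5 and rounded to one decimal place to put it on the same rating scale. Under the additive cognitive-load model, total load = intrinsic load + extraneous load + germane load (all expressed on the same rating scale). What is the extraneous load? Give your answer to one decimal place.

Intrinsic (element-interactivity): (3 × 1 + 2 × 3) / 5 = 9 / 5 = 1.8000 → 1.8.
extraneous load = total − intrinsic − germane
             = 3.1 − 1.8 − 0.8 = 0.5.

0.5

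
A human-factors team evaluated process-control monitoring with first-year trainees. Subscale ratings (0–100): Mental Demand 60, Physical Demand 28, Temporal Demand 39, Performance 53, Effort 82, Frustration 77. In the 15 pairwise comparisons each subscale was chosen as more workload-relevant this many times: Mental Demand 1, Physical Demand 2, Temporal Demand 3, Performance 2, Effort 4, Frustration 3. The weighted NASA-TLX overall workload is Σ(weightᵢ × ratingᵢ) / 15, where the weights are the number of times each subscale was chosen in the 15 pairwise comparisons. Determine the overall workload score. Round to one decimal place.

The tallies are the weights (they sum to 15).
Weighted sum = 1·60 + 2·28 + 3·39 + 2·53 + 4·82 + 3·77
            = 60 + 56 + 117 + 106 + 328 + 231 = 898.
Overall workload = 898 / 15 = 59.8667 ≈ 59.9.

59.9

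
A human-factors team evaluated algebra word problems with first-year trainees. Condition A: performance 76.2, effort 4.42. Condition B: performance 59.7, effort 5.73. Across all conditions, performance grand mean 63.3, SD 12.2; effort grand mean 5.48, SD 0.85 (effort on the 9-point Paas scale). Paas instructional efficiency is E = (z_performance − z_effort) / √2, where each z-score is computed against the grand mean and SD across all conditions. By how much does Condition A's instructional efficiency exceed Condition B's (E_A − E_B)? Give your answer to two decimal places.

Condition A: z_P = (76.2 − 63.3)/12.2 = 1.0574; z_E = (4.42 − 5.48)/0.85 = -1.2471; E_A = (1.0574 − (-1.2471))/√2 = 1.6295.
Condition B: z_P = (59.7 − 63.3)/12.2 = -0.2951; z_E = (5.73 − 5.48)/0.85 = 0.2941; E_B = (-0.2951 − 0.2941)/√2 = -0.4166.
E_A − E_B = 1.6295 − (-0.4166) = 2.0461 ≈ 2.05.

2.05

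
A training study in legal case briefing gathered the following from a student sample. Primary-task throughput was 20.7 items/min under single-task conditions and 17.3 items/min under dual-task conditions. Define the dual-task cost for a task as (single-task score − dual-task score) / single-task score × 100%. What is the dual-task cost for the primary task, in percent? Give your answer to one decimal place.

Cost = (20.7 − 17.3) / 20.7 × 100%
     = 3.4000 / 20.7 × 100% = 16.4251%.
≈ 16.4%.

16.4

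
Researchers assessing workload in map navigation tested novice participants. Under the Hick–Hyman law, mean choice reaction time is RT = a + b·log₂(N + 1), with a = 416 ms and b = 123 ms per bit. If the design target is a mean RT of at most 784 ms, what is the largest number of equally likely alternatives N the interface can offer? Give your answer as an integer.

6

Set 416 + 123·log₂(N + 1) ≤ 784.
log₂(N + 1) ≤ (784 − 416) / 123 = 2.9919.
N + 1 ≤ 2^2.9919 = 7.9552.
N ≤ 6.9552, so the largest integer N is 6.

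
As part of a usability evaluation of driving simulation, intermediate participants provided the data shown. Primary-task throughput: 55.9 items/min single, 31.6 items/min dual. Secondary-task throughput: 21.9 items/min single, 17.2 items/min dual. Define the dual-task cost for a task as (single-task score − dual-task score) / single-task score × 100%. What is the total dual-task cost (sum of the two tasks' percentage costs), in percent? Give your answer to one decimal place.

64.9

Primary cost = (55.9 − 31.6) / 55.9 × 100% = 43.4705%.
Secondary cost = (21.9 − 17.2) / 21.9 × 100% = 21.4612%.
Total = 43.4705% + 21.4612% = 64.9317% ≈ 64.9%.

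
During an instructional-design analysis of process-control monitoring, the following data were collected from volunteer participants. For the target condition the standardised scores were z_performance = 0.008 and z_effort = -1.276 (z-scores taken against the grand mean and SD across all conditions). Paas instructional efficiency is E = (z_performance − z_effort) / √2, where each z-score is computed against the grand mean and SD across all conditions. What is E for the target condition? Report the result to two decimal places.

0.91

z_P − z_E = 0.008 − (-1.276) = 1.2840.
E = 1.2840 / √2 = 1.2840 / 1.41421 = 0.9079 ≈ 0.91.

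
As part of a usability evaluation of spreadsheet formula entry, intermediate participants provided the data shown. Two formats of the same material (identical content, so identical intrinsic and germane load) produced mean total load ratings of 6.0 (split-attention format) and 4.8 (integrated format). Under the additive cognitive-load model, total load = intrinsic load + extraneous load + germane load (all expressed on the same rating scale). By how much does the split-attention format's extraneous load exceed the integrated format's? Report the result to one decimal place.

Intrinsic and germane load are equal across formats, so the difference in total load equals the difference in extraneous load.
Extraneous-load difference = 6.0 − 4.8 = 1.2.

1.2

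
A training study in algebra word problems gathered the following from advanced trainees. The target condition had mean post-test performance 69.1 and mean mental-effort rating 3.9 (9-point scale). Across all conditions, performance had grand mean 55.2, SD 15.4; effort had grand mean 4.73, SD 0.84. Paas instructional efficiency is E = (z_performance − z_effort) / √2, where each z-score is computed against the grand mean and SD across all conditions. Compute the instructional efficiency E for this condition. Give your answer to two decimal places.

z_performance = (69.1 − 55.2) / 15.4 = 13.9000 / 15.4 = 0.9026.
z_effort = (3.9 − 4.73) / 0.84 = -0.8300 / 0.84 = -0.9881.
z_P − z_E = 0.9026 − (-0.9881) = 1.8907.
E = 1.8907 / √2 = 1.8907 / 1.41421 = 1.3369 ≈ 1.34.

1.34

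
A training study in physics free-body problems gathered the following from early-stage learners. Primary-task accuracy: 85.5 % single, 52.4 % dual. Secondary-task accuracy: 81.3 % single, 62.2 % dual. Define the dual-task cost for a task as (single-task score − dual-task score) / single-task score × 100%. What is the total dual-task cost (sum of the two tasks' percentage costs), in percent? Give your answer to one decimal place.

62.2

Primary cost = (85.5 − 52.4) / 85.5 × 100% = 38.7135%.
Secondary cost = (81.3 − 62.2) / 81.3 × 100% = 23.4932%.
Total = 38.7135% + 23.4932% = 62.2067% ≈ 62.2%.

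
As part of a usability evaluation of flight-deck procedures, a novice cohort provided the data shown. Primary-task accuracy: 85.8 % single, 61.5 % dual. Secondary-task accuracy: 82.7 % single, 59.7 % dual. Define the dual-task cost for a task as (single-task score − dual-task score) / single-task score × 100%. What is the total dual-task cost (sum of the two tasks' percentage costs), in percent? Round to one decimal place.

Primary cost = (85.8 − 61.5) / 85.8 × 100% = 28.3217%.
Secondary cost = (82.7 − 59.7) / 82.7 × 100% = 27.8114%.
Total = 28.3217% + 27.8114% = 56.1331% ≈ 56.1%.

56.1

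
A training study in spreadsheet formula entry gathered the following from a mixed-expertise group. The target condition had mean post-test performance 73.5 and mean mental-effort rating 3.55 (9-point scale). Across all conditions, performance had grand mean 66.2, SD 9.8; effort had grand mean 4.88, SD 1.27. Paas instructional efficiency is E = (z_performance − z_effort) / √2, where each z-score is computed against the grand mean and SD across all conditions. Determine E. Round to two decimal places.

z_performance = (73.5 − 66.2) / 9.8 = 7.3000 / 9.8 = 0.7449.
z_effort = (3.55 − 4.88) / 1.27 = -1.3300 / 1.27 = -1.0472.
z_P − z_E = 0.7449 − (-1.0472) = 1.7921.
E = 1.7921 / √2 = 1.7921 / 1.41421 = 1.2672 ≈ 1.27.

1.27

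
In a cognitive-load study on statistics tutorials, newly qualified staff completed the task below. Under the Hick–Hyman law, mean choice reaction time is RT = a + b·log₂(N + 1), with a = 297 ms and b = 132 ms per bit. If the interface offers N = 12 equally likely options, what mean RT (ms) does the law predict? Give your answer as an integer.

log₂(12 + 1) = log₂(13) = 3.7004.
RT = 297 + 132 × 3.7004 = 297 + 488.4528 = 785.4528 ms.
≈ 785 ms.

785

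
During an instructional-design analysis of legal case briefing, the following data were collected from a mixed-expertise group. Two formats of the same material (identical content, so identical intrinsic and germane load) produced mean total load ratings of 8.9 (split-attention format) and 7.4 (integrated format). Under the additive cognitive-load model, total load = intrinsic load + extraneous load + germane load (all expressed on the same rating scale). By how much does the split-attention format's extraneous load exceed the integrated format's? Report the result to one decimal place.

1.5

Intrinsic and germane load are equal across formats, so the difference in total load equals the difference in extraneous load.
Extraneous-load difference = 8.9 − 7.4 = 1.5.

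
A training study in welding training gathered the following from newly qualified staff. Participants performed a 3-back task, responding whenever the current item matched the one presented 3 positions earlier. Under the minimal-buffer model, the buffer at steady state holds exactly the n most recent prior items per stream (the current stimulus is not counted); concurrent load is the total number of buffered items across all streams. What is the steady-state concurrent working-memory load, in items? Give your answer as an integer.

3

The buffer holds the 3 most recent prior items.
Steady-state concurrent load = 3 items.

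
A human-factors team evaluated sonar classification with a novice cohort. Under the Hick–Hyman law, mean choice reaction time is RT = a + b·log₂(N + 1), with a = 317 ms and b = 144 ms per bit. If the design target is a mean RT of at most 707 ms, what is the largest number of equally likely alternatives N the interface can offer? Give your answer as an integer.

5

Set 317 + 144·log₂(N + 1) ≤ 707.
log₂(N + 1) ≤ (707 − 317) / 144 = 2.7083.
N + 1 ≤ 2^2.7083 = 6.5355.
N ≤ 5.5355, so the largest integer N is 5.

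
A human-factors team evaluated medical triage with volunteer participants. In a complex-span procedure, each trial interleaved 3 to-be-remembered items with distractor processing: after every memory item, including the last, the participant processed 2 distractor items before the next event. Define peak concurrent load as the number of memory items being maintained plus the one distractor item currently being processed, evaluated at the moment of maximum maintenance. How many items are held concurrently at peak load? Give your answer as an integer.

4

Maintenance is greatest during the distractor(s) after memory item 3: all 3 memory items are being held.
One distractor item is concurrently being processed.
Peak concurrent load = 3 + 1 = 4 items.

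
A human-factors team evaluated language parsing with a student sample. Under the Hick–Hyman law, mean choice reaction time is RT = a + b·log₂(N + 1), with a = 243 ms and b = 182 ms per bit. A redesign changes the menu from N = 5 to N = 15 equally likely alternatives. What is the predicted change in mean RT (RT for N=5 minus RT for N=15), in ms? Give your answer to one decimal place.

RT(5) = 243 + 182·log₂(6) = 243 + 182·2.5850 = 713.4700 ms.
RT(15) = 243 + 182·log₂(16) = 243 + 182·4.0000 = 971.0000 ms.
Difference = 713.4700 − 971.0000 = -257.5300 ≈ -257.5 ms.

-257.5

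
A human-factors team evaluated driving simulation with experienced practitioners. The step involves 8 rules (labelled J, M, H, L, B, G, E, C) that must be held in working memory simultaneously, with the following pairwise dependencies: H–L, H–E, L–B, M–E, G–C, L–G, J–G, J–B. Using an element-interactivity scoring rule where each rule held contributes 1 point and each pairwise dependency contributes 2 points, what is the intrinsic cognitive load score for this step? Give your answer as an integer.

24

Count of rules held simultaneously: 8.
Count of pairwise dependencies listed: 8.
Element contribution: 8 × 1 = 8.
Interaction contribution: 8 × 2 = 16.
Intrinsic load = 8 + 16 = 24.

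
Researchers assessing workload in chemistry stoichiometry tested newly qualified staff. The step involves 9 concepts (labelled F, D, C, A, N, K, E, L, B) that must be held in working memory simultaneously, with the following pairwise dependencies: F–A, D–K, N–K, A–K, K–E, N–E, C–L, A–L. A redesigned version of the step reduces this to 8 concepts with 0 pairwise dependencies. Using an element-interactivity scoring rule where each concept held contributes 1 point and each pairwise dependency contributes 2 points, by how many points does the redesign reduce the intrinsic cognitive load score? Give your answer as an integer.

Original: 9 × 1 + 8 × 2 = 9 + 16 = 25.
Redesigned: 8 × 1 + 0 × 2 = 8 + 0 = 8.
Reduction = 25 − 8 = 17.

17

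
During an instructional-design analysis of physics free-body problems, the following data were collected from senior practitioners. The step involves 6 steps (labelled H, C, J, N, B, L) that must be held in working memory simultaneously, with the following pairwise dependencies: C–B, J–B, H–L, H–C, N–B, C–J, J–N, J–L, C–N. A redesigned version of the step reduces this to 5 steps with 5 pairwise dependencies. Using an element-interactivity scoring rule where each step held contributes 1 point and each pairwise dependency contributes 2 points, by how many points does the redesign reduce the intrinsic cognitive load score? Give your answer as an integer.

Original: 6 × 1 + 9 × 2 = 6 + 18 = 24.
Redesigned: 5 × 1 + 5 × 2 = 5 + 10 = 15.
Reduction = 24 − 15 = 9.

9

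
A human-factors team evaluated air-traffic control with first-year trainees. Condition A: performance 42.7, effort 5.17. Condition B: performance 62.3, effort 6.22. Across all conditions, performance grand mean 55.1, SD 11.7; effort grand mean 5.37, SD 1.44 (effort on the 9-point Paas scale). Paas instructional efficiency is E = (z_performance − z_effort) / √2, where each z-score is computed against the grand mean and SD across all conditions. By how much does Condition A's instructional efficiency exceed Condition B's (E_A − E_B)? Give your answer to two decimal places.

-0.67

Condition A: z_P = (42.7 − 55.1)/11.7 = -1.0598; z_E = (5.17 − 5.37)/1.44 = -0.1389; E_A = (-1.0598 − (-0.1389))/√2 = -0.6512.
Condition B: z_P = (62.3 − 55.1)/11.7 = 0.6154; z_E = (6.22 − 5.37)/1.44 = 0.5903; E_B = (0.6154 − 0.5903)/√2 = 0.0177.
E_A − E_B = -0.6512 − 0.0177 = -0.6689 ≈ -0.67.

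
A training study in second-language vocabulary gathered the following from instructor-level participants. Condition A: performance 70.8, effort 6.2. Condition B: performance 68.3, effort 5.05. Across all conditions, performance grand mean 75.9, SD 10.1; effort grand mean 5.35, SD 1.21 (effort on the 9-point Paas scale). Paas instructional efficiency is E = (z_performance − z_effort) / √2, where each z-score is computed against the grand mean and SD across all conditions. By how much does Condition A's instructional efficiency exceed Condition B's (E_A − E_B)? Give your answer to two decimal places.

Condition A: z_P = (70.8 − 75.9)/10.1 = -0.5050; z_E = (6.2 − 5.35)/1.21 = 0.7025; E_A = (-0.5050 − 0.7025)/√2 = -0.8538.
Condition B: z_P = (68.3 − 75.9)/10.1 = -0.7525; z_E = (5.05 − 5.35)/1.21 = -0.2479; E_B = (-0.7525 − (-0.2479))/√2 = -0.3568.
E_A − E_B = -0.8538 − (-0.3568) = -0.4970 ≈ -0.50.

-0.50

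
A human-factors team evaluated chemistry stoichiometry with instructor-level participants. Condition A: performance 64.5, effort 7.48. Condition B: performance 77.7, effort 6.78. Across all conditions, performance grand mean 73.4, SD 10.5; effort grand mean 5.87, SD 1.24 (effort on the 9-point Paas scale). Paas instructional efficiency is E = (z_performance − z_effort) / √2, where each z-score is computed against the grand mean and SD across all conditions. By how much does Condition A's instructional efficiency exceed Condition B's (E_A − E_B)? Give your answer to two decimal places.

Condition A: z_P = (64.5 − 73.4)/10.5 = -0.8476; z_E = (7.48 − 5.87)/1.24 = 1.2984; E_A = (-0.8476 − 1.2984)/√2 = -1.5175.
Condition B: z_P = (77.7 − 73.4)/10.5 = 0.4095; z_E = (6.78 − 5.87)/1.24 = 0.7339; E_B = (0.4095 − 0.7339)/√2 = -0.2294.
E_A − E_B = -1.5175 − (-0.2294) = -1.2881 ≈ -1.29.

-1.29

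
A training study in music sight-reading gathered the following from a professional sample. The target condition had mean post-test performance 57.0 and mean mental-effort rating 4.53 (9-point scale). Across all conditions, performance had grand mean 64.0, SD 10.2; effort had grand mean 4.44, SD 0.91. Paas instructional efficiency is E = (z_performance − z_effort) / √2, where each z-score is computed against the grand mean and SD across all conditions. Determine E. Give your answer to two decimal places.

-0.56

z_performance = (57.0 − 64.0) / 10.2 = -7.0000 / 10.2 = -0.6863.
z_effort = (4.53 − 4.44) / 0.91 = 0.0900 / 0.91 = 0.0989.
z_P − z_E = -0.6863 − 0.0989 = -0.7852.
E = -0.7852 / √2 = -0.7852 / 1.41421 = -0.5552 ≈ -0.56.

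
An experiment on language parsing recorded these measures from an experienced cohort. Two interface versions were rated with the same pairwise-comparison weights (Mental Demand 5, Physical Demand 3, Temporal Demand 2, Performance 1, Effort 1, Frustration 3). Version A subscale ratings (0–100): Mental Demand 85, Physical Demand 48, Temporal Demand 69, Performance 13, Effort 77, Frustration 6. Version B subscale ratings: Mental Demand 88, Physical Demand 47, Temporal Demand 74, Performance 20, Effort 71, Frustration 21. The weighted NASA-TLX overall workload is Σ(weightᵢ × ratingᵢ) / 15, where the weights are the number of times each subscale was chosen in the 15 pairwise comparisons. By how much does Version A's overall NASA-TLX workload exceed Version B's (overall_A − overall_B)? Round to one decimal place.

Version A weighted sum = 5·85 + 3·48 + 2·69 + 1·13 + 1·77 + 3·6 = 425 + 144 + 138 + 13 + 77 + 18 = 815; overall_A = 815/15 = 54.3333.
Version B weighted sum = 5·88 + 3·47 + 2·74 + 1·20 + 1·71 + 3·21 = 440 + 141 + 148 + 20 + 71 + 63 = 883; overall_B = 883/15 = 58.8667.
Difference = 54.3333 − 58.8667 = -4.5334 ≈ -4.5.

-4.5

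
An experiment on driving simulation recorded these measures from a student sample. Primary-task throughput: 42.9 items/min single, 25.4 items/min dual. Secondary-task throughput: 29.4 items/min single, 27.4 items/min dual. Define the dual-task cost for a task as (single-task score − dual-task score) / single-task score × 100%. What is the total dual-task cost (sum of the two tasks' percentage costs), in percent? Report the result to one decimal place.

47.6

Primary cost = (42.9 − 25.4) / 42.9 × 100% = 40.7925%.
Secondary cost = (29.4 − 27.4) / 29.4 × 100% = 6.8027%.
Total = 40.7925% + 6.8027% = 47.5952% ≈ 47.6%.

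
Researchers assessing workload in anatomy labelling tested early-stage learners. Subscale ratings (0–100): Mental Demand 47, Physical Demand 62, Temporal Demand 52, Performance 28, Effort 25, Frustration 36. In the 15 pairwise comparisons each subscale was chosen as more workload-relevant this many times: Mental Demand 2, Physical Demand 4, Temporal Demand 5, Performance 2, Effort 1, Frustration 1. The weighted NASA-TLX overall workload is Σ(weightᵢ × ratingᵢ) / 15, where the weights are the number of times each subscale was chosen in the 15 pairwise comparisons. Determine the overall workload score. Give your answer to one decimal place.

The tallies are the weights (they sum to 15).
Weighted sum = 2·47 + 4·62 + 5·52 + 2·28 + 1·25 + 1·36
            = 94 + 248 + 260 + 56 + 25 + 36 = 719.
Overall workload = 719 / 15 = 47.9333 ≈ 47.9.

47.9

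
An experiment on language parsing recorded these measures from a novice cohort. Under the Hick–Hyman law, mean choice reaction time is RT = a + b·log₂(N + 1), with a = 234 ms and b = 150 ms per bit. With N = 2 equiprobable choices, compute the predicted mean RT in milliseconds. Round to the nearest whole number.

log₂(2 + 1) = log₂(3) = 1.5850.
RT = 234 + 150 × 1.5850 = 234 + 237.7500 = 471.7500 ms.
≈ 472 ms.

472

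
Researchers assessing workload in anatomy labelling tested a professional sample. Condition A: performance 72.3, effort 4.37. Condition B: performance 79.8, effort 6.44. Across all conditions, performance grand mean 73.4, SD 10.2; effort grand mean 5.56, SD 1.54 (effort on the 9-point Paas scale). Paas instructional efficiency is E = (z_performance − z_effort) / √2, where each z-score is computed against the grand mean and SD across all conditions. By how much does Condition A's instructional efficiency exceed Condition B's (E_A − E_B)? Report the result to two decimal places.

0.43

Condition A: z_P = (72.3 − 73.4)/10.2 = -0.1078; z_E = (4.37 − 5.56)/1.54 = -0.7727; E_A = (-0.1078 − (-0.7727))/√2 = 0.4702.
Condition B: z_P = (79.8 − 73.4)/10.2 = 0.6275; z_E = (6.44 − 5.56)/1.54 = 0.5714; E_B = (0.6275 − 0.5714)/√2 = 0.0397.
E_A − E_B = 0.4702 − 0.0397 = 0.4305 ≈ 0.43.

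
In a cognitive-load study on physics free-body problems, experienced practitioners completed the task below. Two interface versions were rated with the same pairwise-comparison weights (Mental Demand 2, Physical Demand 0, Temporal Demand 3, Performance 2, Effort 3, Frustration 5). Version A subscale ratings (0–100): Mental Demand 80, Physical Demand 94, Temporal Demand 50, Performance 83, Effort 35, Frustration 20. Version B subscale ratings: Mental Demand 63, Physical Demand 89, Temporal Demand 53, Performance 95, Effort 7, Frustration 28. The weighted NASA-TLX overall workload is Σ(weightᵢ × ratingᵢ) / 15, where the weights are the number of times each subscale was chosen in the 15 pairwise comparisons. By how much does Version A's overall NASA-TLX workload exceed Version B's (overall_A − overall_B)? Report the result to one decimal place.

3.0

Version A weighted sum = 2·80 + 0·94 + 3·50 + 2·83 + 3·35 + 5·20 = 160 + 0 + 150 + 166 + 105 + 100 = 681; overall_A = 681/15 = 45.4000.
Version B weighted sum = 2·63 + 0·89 + 3·53 + 2·95 + 3·7 + 5·28 = 126 + 0 + 159 + 190 + 21 + 140 = 636; overall_B = 636/15 = 42.4000.
Difference = 45.4000 − 42.4000 = 3.0000 ≈ 3.0.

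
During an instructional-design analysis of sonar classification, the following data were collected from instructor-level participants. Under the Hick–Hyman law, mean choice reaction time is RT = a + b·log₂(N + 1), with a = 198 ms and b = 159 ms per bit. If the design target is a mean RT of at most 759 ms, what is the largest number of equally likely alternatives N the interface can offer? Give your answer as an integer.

Set 198 + 159·log₂(N + 1) ≤ 759.
log₂(N + 1) ≤ (759 − 198) / 159 = 3.5283.
N + 1 ≤ 2^3.5283 = 11.5378.
N ≤ 10.5378, so the largest integer N is 10.

10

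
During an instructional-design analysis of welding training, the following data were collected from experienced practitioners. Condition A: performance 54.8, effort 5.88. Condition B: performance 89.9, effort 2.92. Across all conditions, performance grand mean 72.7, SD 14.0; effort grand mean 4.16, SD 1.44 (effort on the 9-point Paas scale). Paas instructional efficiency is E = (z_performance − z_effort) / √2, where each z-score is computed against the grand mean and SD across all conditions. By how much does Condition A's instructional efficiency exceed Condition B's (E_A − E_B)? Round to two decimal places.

Condition A: z_P = (54.8 − 72.7)/14.0 = -1.2786; z_E = (5.88 − 4.16)/1.44 = 1.1944; E_A = (-1.2786 − 1.1944)/√2 = -1.7487.
Condition B: z_P = (89.9 − 72.7)/14.0 = 1.2286; z_E = (2.92 − 4.16)/1.44 = -0.8611; E_B = (1.2286 − (-0.8611))/√2 = 1.4776.
E_A − E_B = -1.7487 − 1.4776 = -3.2263 ≈ -3.23.

-3.23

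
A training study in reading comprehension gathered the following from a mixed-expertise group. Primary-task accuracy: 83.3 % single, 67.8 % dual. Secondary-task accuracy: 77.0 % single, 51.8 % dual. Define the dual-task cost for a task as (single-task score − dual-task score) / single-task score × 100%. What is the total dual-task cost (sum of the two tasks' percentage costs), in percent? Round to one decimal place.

51.3

Primary cost = (83.3 − 67.8) / 83.3 × 100% = 18.6074%.
Secondary cost = (77.0 − 51.8) / 77.0 × 100% = 32.7273%.
Total = 18.6074% + 32.7273% = 51.3347% ≈ 51.3%.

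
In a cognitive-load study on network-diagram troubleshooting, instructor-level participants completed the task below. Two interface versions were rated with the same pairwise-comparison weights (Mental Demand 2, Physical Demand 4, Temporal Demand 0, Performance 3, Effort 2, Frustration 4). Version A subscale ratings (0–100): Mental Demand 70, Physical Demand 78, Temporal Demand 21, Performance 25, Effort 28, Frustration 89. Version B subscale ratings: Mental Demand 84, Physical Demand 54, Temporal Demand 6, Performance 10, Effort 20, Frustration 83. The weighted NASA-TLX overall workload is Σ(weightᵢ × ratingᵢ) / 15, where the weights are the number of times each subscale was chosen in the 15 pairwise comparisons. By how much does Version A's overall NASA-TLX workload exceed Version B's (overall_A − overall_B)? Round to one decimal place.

Version A weighted sum = 2·70 + 4·78 + 0·21 + 3·25 + 2·28 + 4·89 = 140 + 312 + 0 + 75 + 56 + 356 = 939; overall_A = 939/15 = 62.6000.
Version B weighted sum = 2·84 + 4·54 + 0·6 + 3·10 + 2·20 + 4·83 = 168 + 216 + 0 + 30 + 40 + 332 = 786; overall_B = 786/15 = 52.4000.
Difference = 62.6000 − 52.4000 = 10.2000 ≈ 10.2.

10.2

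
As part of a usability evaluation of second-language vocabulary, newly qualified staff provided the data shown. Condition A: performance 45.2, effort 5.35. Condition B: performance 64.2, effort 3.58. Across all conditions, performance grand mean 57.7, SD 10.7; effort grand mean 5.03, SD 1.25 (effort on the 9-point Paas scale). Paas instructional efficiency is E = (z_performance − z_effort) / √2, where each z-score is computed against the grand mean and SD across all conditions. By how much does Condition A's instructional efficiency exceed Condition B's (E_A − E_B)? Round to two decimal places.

-2.26

Condition A: z_P = (45.2 − 57.7)/10.7 = -1.1682; z_E = (5.35 − 5.03)/1.25 = 0.2560; E_A = (-1.1682 − 0.2560)/√2 = -1.0071.
Condition B: z_P = (64.2 − 57.7)/10.7 = 0.6075; z_E = (3.58 − 5.03)/1.25 = -1.1600; E_B = (0.6075 − (-1.1600))/√2 = 1.2498.
E_A − E_B = -1.0071 − 1.2498 = -2.2569 ≈ -2.26.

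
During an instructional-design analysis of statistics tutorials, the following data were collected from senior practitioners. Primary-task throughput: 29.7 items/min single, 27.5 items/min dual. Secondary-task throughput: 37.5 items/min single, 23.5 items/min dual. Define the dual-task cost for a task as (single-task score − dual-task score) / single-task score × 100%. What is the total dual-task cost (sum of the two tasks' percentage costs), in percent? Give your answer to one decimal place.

44.7

Primary cost = (29.7 − 27.5) / 29.7 × 100% = 7.4074%.
Secondary cost = (37.5 − 23.5) / 37.5 × 100% = 37.3333%.
Total = 7.4074% + 37.3333% = 44.7407% ≈ 44.7%.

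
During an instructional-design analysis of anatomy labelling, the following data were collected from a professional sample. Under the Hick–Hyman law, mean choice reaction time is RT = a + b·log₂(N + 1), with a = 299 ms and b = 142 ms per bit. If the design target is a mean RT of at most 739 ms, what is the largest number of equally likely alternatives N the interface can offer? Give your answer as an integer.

Set 299 + 142·log₂(N + 1) ≤ 739.
log₂(N + 1) ≤ (739 − 299) / 142 = 3.0986.
N + 1 ≤ 2^3.0986 = 8.5659.
N ≤ 7.5659, so the largest integer N is 7.

7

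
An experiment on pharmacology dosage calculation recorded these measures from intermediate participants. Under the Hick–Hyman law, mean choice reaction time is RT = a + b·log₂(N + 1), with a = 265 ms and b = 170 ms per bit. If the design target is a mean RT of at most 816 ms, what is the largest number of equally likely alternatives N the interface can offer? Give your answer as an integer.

Set 265 + 170·log₂(N + 1) ≤ 816.
log₂(N + 1) ≤ (816 − 265) / 170 = 3.2412.
N + 1 ≤ 2^3.2412 = 9.4558.
N ≤ 8.4558, so the largest integer N is 8.

8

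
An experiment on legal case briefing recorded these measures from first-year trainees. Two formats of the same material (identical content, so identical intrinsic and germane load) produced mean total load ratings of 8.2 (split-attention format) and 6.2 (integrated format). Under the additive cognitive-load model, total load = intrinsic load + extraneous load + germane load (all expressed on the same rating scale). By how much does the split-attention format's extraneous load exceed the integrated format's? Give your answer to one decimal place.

2.0

Intrinsic and germane load are equal across formats, so the difference in total load equals the difference in extraneous load.
Extraneous-load difference = 8.2 − 6.2 = 2.0.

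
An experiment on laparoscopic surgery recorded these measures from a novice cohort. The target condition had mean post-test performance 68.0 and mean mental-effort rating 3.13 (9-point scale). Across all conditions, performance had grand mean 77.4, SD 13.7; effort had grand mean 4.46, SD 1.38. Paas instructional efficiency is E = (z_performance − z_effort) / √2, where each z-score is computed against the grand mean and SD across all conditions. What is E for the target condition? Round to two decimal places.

0.20

z_performance = (68.0 − 77.4) / 13.7 = -9.4000 / 13.7 = -0.6861.
z_effort = (3.13 − 4.46) / 1.38 = -1.3300 / 1.38 = -0.9638.
z_P − z_E = -0.6861 − (-0.9638) = 0.2777.
E = 0.2777 / √2 = 0.2777 / 1.41421 = 0.1964 ≈ 0.20.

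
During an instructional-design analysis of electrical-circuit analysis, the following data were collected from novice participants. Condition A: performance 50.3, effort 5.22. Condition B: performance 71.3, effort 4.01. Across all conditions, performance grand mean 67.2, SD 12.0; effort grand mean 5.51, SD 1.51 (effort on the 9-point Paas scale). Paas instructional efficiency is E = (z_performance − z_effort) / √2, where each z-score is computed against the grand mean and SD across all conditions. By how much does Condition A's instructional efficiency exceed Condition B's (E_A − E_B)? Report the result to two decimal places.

Condition A: z_P = (50.3 − 67.2)/12.0 = -1.4083; z_E = (5.22 − 5.51)/1.51 = -0.1921; E_A = (-1.4083 − (-0.1921))/√2 = -0.8600.
Condition B: z_P = (71.3 − 67.2)/12.0 = 0.3417; z_E = (4.01 − 5.51)/1.51 = -0.9934; E_B = (0.3417 − (-0.9934))/√2 = 0.9441.
E_A − E_B = -0.8600 − 0.9441 = -1.8041 ≈ -1.80.

-1.80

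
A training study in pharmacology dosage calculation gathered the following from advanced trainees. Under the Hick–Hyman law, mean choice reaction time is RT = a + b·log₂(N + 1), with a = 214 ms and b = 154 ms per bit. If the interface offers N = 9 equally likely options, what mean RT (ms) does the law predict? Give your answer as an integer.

log₂(9 + 1) = log₂(10) = 3.3219.
RT = 214 + 154 × 3.3219 = 214 + 511.5726 = 725.5726 ms.
≈ 726 ms.

726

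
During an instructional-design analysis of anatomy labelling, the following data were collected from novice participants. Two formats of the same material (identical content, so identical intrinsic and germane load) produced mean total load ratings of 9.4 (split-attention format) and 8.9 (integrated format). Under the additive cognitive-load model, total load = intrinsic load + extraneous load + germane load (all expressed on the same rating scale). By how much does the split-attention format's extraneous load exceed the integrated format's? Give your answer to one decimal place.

Intrinsic and germane load are equal across formats, so the difference in total load equals the difference in extraneous load.
Extraneous-load difference = 9.4 − 8.9 = 0.5.

0.5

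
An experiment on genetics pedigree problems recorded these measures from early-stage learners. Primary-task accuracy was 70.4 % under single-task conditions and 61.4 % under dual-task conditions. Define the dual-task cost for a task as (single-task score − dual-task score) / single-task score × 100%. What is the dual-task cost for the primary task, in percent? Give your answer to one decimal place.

Cost = (70.4 − 61.4) / 70.4 × 100%
     = 9.0000 / 70.4 × 100% = 12.7841%.
≈ 12.8%.

12.8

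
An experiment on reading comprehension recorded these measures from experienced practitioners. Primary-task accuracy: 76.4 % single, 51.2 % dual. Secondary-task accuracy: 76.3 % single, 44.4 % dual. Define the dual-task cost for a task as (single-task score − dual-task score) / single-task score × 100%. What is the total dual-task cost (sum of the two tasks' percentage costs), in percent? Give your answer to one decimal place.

Primary cost = (76.4 − 51.2) / 76.4 × 100% = 32.9843%.
Secondary cost = (76.3 − 44.4) / 76.3 × 100% = 41.8087%.
Total = 32.9843% + 41.8087% = 74.7930% ≈ 74.8%.

74.8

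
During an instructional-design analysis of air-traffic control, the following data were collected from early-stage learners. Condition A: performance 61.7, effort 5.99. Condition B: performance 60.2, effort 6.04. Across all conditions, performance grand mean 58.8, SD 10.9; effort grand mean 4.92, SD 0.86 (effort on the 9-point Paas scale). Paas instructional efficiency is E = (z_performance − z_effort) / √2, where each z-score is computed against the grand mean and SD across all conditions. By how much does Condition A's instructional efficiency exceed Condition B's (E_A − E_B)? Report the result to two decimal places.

Condition A: z_P = (61.7 − 58.8)/10.9 = 0.2661; z_E = (5.99 − 4.92)/0.86 = 1.2442; E_A = (0.2661 − 1.2442)/√2 = -0.6916.
Condition B: z_P = (60.2 − 58.8)/10.9 = 0.1284; z_E = (6.04 − 4.92)/0.86 = 1.3023; E_B = (0.1284 − 1.3023)/√2 = -0.8301.
E_A − E_B = -0.6916 − (-0.8301) = 0.1385 ≈ 0.14.

0.14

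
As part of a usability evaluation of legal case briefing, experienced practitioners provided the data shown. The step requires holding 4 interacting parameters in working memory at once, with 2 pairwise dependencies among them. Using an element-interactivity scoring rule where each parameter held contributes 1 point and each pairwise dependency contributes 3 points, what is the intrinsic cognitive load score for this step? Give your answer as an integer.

10

Element contribution: 4 × 1 = 4.
Interaction contribution: 2 × 3 = 6.
Intrinsic load = 4 + 6 = 10.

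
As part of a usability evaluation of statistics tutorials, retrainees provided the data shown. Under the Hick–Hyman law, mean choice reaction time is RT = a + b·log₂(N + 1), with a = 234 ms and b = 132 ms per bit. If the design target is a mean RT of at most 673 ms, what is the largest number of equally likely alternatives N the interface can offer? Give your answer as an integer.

9

Set 234 + 132·log₂(N + 1) ≤ 673.
log₂(N + 1) ≤ (673 − 234) / 132 = 3.3258.
N + 1 ≤ 2^3.3258 = 10.0269.
N ≤ 9.0269, so the largest integer N is 9.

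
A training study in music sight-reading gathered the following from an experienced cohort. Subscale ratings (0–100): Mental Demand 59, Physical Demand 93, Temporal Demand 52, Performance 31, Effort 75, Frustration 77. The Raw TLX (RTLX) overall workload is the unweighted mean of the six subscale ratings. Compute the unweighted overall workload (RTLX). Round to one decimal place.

64.5

Sum of ratings = 59 + 93 + 52 + 31 + 75 + 77 = 387.
RTLX = 387 / 6 = 64.5000 ≈ 64.5.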